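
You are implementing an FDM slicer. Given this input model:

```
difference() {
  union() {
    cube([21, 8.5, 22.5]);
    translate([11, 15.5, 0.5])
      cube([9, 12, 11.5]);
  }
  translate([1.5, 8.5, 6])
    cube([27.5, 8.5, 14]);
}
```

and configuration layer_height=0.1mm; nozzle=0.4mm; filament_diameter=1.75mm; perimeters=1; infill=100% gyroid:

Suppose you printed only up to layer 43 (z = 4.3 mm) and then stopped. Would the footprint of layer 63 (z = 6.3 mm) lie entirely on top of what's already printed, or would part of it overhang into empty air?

Compare the two slices. At z = 4.3: the 21×8.5 cube contributes its full rectangle (area 178.50 mm²); the 9×12 cube at (11, 15.5) contributes its full rectangle (area 108.00 mm²); Merging all regions: the 2 present regions are separate (no shared area or edge), so areas and boundary lengths simply add and each stays a separate island — area = 286.50 mm²; the cube at (1.5, 8.5) is absent (z outside [6, 20]); After the difference (first − rest): none of the subtracted shapes is present at this height, so that combined region is unchanged — area = 286.50 mm². At z = 6.3: the cube (footprint 21×8.5) is included at this height (area 178.50 mm²); the 9×12 cube at (11, 15.5) contributes its full rectangle (area 108.00 mm²); Merging all regions: the 2 present regions are separate (no shared area or edge), so areas and boundary lengths simply add and each stays a separate island — area = 286.50 mm²; the cube at (1.5, 8.5) is present — its section is the full 27.5×8.5 rectangle (area 233.75 mm²); Taking the first minus the rest: starting from the result so far (286.50 mm²), the 27.5×8.5 cube at (1.5, 8.5) partially overlaps it — only the 13.50 mm² overlap (of its 233.75 mm²) is removed, clipping the outline — area = 273.00 mm². Checking containment: the cross-section at z = 6.3 is a subset of the cross-section at z = 4.3.

entirely on top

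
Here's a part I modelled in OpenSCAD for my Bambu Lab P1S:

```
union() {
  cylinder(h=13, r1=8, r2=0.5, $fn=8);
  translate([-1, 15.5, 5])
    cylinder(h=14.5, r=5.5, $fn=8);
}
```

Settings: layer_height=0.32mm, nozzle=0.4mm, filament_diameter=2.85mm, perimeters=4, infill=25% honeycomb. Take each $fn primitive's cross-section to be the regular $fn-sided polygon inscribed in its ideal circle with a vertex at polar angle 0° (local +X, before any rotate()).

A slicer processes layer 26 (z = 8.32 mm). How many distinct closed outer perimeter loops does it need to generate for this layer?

2

At z = 8.32 mm: the cone contributes a regular 8-gon of circumradius 3.200 (interpolated between r1=8 and r2=0.5 at t=0.640); the cylinder at (-1, 15.5): section is a regular 8-gon, circumradius r=5.5; Combining (union): the 2 present regions are separate (no shared area or edge), so areas and boundary lengths simply add and each stays a separate island — 2 connected regions. The result has 2 disconnected regions.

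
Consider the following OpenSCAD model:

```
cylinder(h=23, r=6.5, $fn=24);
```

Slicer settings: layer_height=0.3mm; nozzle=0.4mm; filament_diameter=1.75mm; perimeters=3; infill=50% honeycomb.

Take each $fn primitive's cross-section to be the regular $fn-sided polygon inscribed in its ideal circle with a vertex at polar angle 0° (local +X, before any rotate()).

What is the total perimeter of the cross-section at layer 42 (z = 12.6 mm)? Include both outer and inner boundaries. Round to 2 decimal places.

At z = 12.6 mm: the cylinder: section is a regular 24-gon, circumradius r=6.5 (perimeter = 2·24·6.500·sin(180°/24) = 40.72 mm). Overall, the cross-section is a single solid region. Total boundary length (outer) = 40.72 mm.

40.72 mm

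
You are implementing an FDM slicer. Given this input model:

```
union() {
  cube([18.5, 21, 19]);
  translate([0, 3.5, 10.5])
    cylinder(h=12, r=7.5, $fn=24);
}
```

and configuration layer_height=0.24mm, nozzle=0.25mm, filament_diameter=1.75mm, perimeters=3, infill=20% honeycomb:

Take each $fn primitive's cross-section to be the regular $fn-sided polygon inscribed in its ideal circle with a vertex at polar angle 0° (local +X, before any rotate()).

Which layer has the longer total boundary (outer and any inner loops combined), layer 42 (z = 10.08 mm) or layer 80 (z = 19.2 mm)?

layer 42 (z = 10.08 mm)

Layer 42 (z = 10.08): the cube (footprint 18.5×21) is included at this height (perimeter 79.00 mm); the cylinder at (0, 3.5) is absent (z outside [10.5, 22.5]); Combining (union): only the 18.5×21 cube is present, so the union is just that shape — boundary = 79.00 mm. So its perimeter = 79.00 mm. Layer 80 (z = 19.2): the cube is not intersected at this z (z outside [0, 19]); the r=7.5 cylinder at (0, 3.5) contributes a regular 24-gon of circumradius 7.5 (perimeter = 2·24·7.500·sin(180°/24) = 46.99 mm); Merging all regions: only the r=7.5 cylinder at (0, 3.5) is present, so the union is just that shape — boundary = 46.99 mm. So its perimeter = 46.99 mm. Layer 42 is larger (79.00 vs 46.99 mm).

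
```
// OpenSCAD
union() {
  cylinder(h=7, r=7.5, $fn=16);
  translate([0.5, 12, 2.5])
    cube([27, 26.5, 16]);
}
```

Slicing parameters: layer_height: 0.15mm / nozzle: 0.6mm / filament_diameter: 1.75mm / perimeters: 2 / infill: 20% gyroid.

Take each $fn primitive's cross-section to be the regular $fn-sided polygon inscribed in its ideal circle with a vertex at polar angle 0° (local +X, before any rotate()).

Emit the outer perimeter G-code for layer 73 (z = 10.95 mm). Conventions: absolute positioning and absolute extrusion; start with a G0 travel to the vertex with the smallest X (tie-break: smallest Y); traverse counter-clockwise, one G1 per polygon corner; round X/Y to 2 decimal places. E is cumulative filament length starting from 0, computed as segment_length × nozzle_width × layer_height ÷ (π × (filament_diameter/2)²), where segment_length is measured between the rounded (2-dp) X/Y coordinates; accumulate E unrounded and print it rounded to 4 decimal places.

At z = 10.95 mm: the cylinder is absent (z outside [0, 7]); the cube at (0.5, 12) is present — its section is the full 27×26.5 rectangle; Taking the union: only the 27×26.5 cube at (0.5, 12) is present, so the union is just that shape — 1 connected region. The outline is a single polygon with 4 vertices. Extrusion per mm of travel: 0.6 × 0.15 / (π × 0.875²) = 0.037418. Accumulating E over each segment gives final E = 4.0037.

G0 X0.50 Y12.00 Z10.95
G1 X27.50 Y12.00 E1.0103
G1 X27.50 Y38.50 E2.0018
G1 X0.50 Y38.50 E3.0121
G1 X0.50 Y12.00 E4.0037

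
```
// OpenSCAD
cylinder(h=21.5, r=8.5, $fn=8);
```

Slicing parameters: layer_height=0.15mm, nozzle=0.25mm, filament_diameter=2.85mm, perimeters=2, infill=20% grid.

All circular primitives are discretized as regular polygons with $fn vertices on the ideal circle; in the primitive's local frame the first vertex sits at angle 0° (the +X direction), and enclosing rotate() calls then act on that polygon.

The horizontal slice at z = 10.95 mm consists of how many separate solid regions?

1

At z = 10.95 mm: the r=8.5 cylinder gives a regular 8-gon of circumradius 8.5 (constant along its height). The result has 1 disconnected region.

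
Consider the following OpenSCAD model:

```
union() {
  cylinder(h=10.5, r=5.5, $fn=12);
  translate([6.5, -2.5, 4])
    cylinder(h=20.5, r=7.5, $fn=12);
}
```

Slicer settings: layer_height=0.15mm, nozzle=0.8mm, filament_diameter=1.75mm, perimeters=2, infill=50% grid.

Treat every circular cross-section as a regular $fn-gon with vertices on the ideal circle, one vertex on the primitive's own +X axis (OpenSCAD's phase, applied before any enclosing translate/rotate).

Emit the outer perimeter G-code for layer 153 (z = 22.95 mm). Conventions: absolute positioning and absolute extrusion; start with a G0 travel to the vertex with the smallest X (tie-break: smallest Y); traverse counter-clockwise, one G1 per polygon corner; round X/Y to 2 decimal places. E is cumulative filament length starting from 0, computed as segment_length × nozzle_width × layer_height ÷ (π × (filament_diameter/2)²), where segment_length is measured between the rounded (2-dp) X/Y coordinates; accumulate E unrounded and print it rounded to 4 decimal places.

G0 X-1.00 Y-2.50 Z22.95
G1 X0.00 Y-6.25 E0.1936
G1 X2.75 Y-9.00 E0.3877
G1 X6.50 Y-10.00 E0.5813
G1 X10.25 Y-9.00 E0.7749
G1 X13.00 Y-6.25 E0.9689
G1 X14.00 Y-2.50 E1.1626
G1 X13.00 Y1.25 E1.3562
G1 X10.25 Y4.00 E1.5502
G1 X6.50 Y5.00 E1.7438
G1 X2.75 Y4.00 E1.9375
G1 X0.00 Y1.25 E2.1315
G1 X-1.00 Y-2.50 E2.3251

At z = 22.95 mm: the cylinder is absent (z outside [0, 10.5]); the r=7.5 cylinder at (6.5, -2.5) gives a regular 12-gon of circumradius 7.5 (constant along its height); Combining (union): only the r=7.5 cylinder at (6.5, -2.5) is present, so the union is just that shape — 1 connected region. The outline is a single polygon with 12 vertices. Extrusion per mm of travel: 0.8 × 0.15 / (π × 0.875²) = 0.049890. Accumulating E over each segment gives final E = 2.3251.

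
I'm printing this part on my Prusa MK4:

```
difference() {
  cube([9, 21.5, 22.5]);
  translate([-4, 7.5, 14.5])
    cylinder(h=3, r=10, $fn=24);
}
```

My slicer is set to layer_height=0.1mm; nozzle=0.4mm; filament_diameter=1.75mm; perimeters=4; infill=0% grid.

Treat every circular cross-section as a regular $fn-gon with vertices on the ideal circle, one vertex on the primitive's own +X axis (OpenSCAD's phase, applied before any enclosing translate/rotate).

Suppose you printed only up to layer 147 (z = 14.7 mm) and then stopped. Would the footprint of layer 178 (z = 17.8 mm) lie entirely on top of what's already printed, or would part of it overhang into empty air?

Compare the two slices. At z = 14.7: the cube (footprint 9×21.5) is included at this height (area 193.50 mm²); the r=10 cylinder at (-4, 7.5) contributes a regular 24-gon of circumradius 10 (area = (24/2)·10.000²·sin(360°/24) = 310.58 mm²); Taking the first minus the rest: starting from the 9×21.5 cube (193.50 mm²), the r=10 cylinder at (-4, 7.5) partially overlaps it — only the 75.72 mm² overlap (of its 310.58 mm²) is removed, clipping the outline — area = 117.78 mm². At z = 17.8: the 9×21.5 cube contributes its full rectangle (area 193.50 mm²); the cylinder at (-4, 7.5) is not intersected at this z (z outside [14.5, 17.5]); Subtracting the remaining from the first: none of the subtracted shapes is present at this height, so the 9×21.5 cube is unchanged — area = 193.50 mm². Checking containment: at z = 17.8 the cross-section extends beyond the z = 14.7 cross-section by about 75.72 mm².

part overhangs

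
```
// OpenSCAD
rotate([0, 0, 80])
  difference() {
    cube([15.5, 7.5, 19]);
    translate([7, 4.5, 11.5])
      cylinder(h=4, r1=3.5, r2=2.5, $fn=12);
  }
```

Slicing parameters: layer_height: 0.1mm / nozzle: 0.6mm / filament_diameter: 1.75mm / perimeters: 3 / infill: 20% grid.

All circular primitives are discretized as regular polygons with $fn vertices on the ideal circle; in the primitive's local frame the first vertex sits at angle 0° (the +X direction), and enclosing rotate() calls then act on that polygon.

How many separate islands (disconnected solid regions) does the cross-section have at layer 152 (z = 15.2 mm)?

At z = 15.2 mm: the 15.5×7.5 cube contributes its full rectangle; the cone at (7, 4.5) (r1=3.5→r2=2.5) has section circumradius 2.575 here — a regular 12-gon; After the difference (first − rest): starting from the 15.5×7.5 cube, the cone at (7, 4.5) lies wholly inside it (removes its full 19.89 mm² and its 16.00 mm outline becomes a hole wall) — 1 connected region with 1 hole; (rotated 80° about Z; rotation is an isometry so areas/perimeters/island counts are preserved). Overall, the cross-section is one region with 1 hole. Island count = 1.

1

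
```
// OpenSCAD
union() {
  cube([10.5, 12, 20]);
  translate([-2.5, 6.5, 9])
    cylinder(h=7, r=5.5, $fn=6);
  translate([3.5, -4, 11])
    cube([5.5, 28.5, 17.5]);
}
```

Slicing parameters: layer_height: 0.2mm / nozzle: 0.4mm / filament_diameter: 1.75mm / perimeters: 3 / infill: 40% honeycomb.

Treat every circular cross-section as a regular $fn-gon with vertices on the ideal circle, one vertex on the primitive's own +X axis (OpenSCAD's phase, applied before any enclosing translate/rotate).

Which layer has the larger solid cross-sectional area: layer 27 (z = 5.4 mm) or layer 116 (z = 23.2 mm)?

layer 116 (z = 23.2 mm)

Layer 27 (z = 5.4): the cube (footprint 10.5×12) is included at this height (area 126.00 mm²); the cylinder at (-2.5, 6.5) is absent (z outside [9, 16]); the cube at (3.5, -4) is not intersected at this z (z outside [11, 28.5]); Merging all regions: only the 10.5×12 cube is present, so the union is just that shape — area = 126.00 mm². So its area = 126.00 mm². Layer 116 (z = 23.2): the cube is absent (z outside [0, 20]); the cylinder at (-2.5, 6.5) does not reach this height (z outside [9, 16]); the 5.5×28.5 cube at (3.5, -4) contributes its full rectangle (area 156.75 mm²); Taking the union: only the 5.5×28.5 cube at (3.5, -4) is present, so the union is just that shape — area = 156.75 mm². So its area = 156.75 mm². Layer 116 is larger (156.75 vs 126.00 mm²).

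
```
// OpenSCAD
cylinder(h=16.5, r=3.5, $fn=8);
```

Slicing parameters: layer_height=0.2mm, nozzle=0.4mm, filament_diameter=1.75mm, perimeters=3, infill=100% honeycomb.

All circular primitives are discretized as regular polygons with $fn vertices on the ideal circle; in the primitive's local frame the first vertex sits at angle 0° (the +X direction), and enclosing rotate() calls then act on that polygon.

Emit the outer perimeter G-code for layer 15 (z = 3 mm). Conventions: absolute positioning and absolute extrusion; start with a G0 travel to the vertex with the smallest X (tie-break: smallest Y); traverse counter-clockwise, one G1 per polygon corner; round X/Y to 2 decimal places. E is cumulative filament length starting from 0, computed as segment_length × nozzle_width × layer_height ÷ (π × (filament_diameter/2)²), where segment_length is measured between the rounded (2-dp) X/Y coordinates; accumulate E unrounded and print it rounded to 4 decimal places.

At z = 3 mm: the cylinder: section is a regular 8-gon, circumradius r=3.5. The outline is a single polygon with 8 vertices. Extrusion per mm of travel: 0.4 × 0.2 / (π × 0.875²) = 0.033260. Accumulating E over each segment gives final E = 0.7121.

G0 X-3.50 Y0.00 Z3.00
G1 X-2.47 Y-2.47 E0.0890
G1 X0.00 Y-3.50 E0.1780
G1 X2.47 Y-2.47 E0.2670
G1 X3.50 Y0.00 E0.3560
G1 X2.47 Y2.47 E0.4450
G1 X0.00 Y3.50 E0.5341
G1 X-2.47 Y2.47 E0.6231
G1 X-3.50 Y0.00 E0.7121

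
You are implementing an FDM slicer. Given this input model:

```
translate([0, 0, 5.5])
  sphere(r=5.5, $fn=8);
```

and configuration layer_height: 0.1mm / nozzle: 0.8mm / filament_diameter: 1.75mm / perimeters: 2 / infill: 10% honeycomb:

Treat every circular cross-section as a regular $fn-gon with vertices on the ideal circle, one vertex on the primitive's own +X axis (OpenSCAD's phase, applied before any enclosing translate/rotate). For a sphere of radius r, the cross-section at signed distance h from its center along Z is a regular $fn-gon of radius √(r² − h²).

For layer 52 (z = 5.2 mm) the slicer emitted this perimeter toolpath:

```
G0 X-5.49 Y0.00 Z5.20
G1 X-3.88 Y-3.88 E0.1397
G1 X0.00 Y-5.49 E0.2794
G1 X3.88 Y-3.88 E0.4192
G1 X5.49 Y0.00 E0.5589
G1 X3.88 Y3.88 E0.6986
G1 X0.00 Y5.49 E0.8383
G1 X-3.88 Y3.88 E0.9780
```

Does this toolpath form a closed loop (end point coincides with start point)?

Start point (G0): (-5.49, 0.00). End point (last G1): the path does not return to the start — open.

no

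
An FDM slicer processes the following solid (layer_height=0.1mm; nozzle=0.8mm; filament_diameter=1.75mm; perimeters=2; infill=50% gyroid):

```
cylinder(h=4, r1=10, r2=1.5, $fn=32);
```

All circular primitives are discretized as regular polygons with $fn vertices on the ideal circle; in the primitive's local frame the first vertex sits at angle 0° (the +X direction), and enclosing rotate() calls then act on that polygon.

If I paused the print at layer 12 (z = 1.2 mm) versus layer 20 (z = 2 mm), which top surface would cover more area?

Layer 12 (z = 1.2): the cone contributes a regular 32-gon of circumradius 7.450 (interpolated between r1=10 and r2=1.5 at t=0.300) (area = (32/2)·7.450²·sin(360°/32) = 173.25 mm²). So its area = 173.25 mm². Layer 20 (z = 2): the cone: at t=0.500 of its height the radius interpolates to r₁+(r₂−r₁)t = 5.750, giving a regular 32-gon of that circumradius (area = (32/2)·5.750²·sin(360°/32) = 103.20 mm²). So its area = 103.20 mm². Layer 12 is larger (173.25 vs 103.20 mm²).

layer 12 (z = 1.2 mm)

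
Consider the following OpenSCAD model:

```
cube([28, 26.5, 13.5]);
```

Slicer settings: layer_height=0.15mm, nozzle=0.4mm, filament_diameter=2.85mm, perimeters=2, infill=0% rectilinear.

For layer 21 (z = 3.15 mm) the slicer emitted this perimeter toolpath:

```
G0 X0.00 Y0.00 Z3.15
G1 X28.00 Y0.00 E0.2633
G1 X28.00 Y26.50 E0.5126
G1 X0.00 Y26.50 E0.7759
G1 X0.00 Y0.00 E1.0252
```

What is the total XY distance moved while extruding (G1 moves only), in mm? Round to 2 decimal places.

109.00 mm

Sum the Euclidean lengths of each G1 segment: total = 109.00 mm.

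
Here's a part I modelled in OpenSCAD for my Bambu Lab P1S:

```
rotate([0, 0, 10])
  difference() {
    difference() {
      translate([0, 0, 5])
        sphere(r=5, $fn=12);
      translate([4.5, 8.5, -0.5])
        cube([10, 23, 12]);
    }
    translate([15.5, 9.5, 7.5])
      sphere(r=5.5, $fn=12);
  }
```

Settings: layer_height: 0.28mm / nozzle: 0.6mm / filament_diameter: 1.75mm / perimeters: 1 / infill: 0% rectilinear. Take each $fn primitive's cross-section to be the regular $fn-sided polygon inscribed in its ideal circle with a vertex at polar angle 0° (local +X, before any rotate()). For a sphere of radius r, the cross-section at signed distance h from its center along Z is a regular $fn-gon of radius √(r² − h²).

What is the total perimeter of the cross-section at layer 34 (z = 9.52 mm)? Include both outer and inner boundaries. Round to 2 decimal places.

At z = 9.52 mm: the sphere: section is a regular 12-gon, circumradius = √(r²−h²) = √(5²−4.52²) = 2.138 (perimeter = 2·12·2.138·sin(180°/12) = 13.28 mm); the cube at (4.5, 8.5) (footprint 10×23) is included at this height (perimeter 66.00 mm); After the difference (first − rest): starting from the r=5 sphere, the 10×23 cube at (4.5, 8.5) misses the remaining region (no effect) — boundary = 13.28 mm; the r=5.5 sphere at (15.5, 9.5) contributes a regular 12-gon of circumradius √(5.5²−2.02²) = 5.116 (perimeter = 2·12·5.116·sin(180°/12) = 31.78 mm); After the difference (first − rest): starting from that combined region, the r=5.5 sphere at (15.5, 9.5) misses the remaining region (no effect) — boundary = 13.28 mm; (whole slice rotated 10° about Z — lengths, areas and connectivity unchanged). Overall, the cross-section is a single solid region. Total boundary length (outer) = 13.28 mm.

13.28 mm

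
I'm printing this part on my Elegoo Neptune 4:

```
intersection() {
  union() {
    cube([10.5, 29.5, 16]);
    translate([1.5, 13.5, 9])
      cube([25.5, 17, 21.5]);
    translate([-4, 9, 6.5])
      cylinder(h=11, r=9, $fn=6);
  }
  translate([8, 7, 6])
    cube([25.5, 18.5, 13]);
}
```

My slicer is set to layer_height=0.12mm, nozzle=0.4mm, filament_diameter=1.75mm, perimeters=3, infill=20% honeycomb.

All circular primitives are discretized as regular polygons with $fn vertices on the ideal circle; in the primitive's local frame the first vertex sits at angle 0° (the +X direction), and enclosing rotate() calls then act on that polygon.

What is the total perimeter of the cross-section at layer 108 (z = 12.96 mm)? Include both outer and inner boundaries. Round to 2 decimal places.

75.00 mm

At z = 12.96 mm: the cube (footprint 10.5×29.5) is included at this height (perimeter 80.00 mm); the cube at (1.5, 13.5) (footprint 25.5×17) is included at this height (perimeter 85.00 mm); the cylinder at (-4, 9): section is a regular 6-gon, circumradius r=9 (perimeter = 2·6·9.000·sin(180°/6) = 54.00 mm); Taking the union: the regions partially overlap (shared area 186.87 mm²), so the edge portions inside another operand are dropped and the merged outline is re-measured after clipping — boundary = 134.41 mm; the cube at (8, 7) is present — its section is the full 25.5×18.5 rectangle (perimeter 88.00 mm); Taking the intersection: the 25.5×18.5 cube at (8, 7) partially overlaps that combined region; clipping to the common part keeps 244.25 mm² — boundary = 75.00 mm. Overall, the cross-section is a single solid region. Total boundary length (outer) = 75.00 mm.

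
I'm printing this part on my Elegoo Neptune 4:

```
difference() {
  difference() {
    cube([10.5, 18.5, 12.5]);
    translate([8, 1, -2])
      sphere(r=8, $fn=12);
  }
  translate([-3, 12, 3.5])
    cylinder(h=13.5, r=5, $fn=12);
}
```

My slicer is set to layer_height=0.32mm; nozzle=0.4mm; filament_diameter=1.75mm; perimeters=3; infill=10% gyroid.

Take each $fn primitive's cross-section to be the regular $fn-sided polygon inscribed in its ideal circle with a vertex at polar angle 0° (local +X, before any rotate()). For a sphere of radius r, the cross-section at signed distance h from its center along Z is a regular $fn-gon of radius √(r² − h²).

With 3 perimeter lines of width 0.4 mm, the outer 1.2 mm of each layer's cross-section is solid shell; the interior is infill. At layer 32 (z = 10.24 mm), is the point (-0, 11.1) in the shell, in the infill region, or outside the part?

At z = 10.24 mm: the cube (footprint 10.5×18.5) is included at this height; the sphere at (8, 1) does not reach this height (|z−center|=12.240 > r=8); Subtracting the remaining from the first: none of the subtracted shapes is present at this height, so the 10.5×18.5 cube is unchanged — 1 connected region; the r=5 cylinder at (-3, 12) contributes a regular 12-gon of circumradius 5; Taking the first minus the rest: starting from the result so far, the r=5 cylinder at (-3, 12) partially overlaps it — only the 10.09 mm² overlap (of its 75.00 mm²) is removed, clipping the outline — 1 connected region. Overall, the cross-section is a single solid region. The nearest boundary edge runs (1.33, 9.50)→(2.00, 12.00); distance from the point to it = 1.70 mm. The point is not inside any of the regions above, so it lies outside the cross-section (1.70 mm from the nearest boundary).

outside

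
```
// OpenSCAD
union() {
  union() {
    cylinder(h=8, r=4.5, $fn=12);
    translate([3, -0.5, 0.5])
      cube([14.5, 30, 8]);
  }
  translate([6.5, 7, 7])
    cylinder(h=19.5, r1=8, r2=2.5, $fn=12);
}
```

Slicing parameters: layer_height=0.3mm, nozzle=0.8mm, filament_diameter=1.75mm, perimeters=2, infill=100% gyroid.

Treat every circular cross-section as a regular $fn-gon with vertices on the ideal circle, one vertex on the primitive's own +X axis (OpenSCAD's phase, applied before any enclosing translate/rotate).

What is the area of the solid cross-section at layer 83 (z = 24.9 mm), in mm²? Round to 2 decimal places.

At z = 24.9 mm: the cylinder is absent (z outside [0, 8]); the cube at (3, -0.5) does not reach this height (z outside [0.5, 8.5]); Combining (union): nothing is present at this height; the cone at (6.5, 7) contributes a regular 12-gon of circumradius 2.951 (interpolated between r1=8 and r2=2.5 at t=0.918) (area = (12/2)·2.951²·sin(360°/12) = 26.13 mm²); Merging all regions: only the cone at (6.5, 7) is present, so the union is just that shape — area = 26.13 mm². Overall, the cross-section is a single solid region. Net area = 26.13 mm².

26.13 mm²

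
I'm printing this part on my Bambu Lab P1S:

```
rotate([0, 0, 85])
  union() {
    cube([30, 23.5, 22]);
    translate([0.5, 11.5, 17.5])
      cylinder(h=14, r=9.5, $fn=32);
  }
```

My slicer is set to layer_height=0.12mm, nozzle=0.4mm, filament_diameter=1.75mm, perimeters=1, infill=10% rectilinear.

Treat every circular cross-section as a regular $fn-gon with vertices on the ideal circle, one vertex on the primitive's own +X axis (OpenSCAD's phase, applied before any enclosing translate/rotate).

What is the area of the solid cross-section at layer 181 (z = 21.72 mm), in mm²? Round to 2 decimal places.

836.38 mm²

At z = 21.72 mm: the cube is present — its section is the full 30×23.5 rectangle (area 705.00 mm²); the r=9.5 cylinder at (0.5, 11.5) gives a regular 32-gon of circumradius 9.5 (constant along its height) (area = (32/2)·9.500²·sin(360°/32) = 281.71 mm²); Taking the union: the regions partially overlap — summed areas 986.71 mm² minus the doubly-counted overlap 150.33 mm² gives 836.38 mm² — area = 836.38 mm²; (rotated 85° about Z; rotation is an isometry so areas/perimeters/island counts are preserved). Overall, the cross-section is a single solid region. Net area = 836.38 mm².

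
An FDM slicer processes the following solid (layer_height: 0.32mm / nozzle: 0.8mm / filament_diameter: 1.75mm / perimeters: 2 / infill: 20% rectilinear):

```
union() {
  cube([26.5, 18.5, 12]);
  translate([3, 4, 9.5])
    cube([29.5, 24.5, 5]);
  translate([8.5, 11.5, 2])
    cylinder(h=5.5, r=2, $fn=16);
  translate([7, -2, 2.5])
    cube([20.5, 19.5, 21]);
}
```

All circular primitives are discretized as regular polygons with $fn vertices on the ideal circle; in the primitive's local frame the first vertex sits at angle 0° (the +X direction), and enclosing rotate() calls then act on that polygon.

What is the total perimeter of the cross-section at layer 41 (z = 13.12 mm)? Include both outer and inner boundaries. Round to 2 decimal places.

At z = 13.12 mm: the cube does not reach this height (z outside [0, 12]); the cube at (3, 4) (footprint 29.5×24.5) is included at this height (perimeter 108.00 mm); the cylinder at (8.5, 11.5) is not intersected at this z (z outside [2, 7.5]); the cube at (7, -2) (footprint 20.5×19.5) is included at this height (perimeter 80.00 mm); Taking the union: the regions partially overlap (shared area 276.75 mm²), so the edge portions inside another operand are dropped and the merged outline is re-measured after clipping — boundary = 120.00 mm. Overall, the cross-section is a single solid region. Total boundary length (outer) = 120.00 mm.

120.00 mm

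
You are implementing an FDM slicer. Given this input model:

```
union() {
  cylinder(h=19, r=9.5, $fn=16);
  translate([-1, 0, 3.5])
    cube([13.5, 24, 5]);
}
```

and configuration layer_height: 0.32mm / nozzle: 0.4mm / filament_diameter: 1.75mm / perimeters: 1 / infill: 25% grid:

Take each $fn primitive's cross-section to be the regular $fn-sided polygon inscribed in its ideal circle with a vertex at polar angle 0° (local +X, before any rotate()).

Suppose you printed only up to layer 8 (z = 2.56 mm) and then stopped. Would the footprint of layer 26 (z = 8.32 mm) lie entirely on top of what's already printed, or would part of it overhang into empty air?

Compare the two slices. At z = 2.56: the r=9.5 cylinder gives a regular 16-gon of circumradius 9.5 (constant along its height) (area = (16/2)·9.500²·sin(360°/16) = 276.30 mm²); the cube at (-1, 0) is absent (z outside [3.5, 8.5]); Combining (union): only the r=9.5 cylinder is present, so the union is just that shape — area = 276.30 mm². At z = 8.32: the r=9.5 cylinder contributes a regular 16-gon of circumradius 9.5 (area = (16/2)·9.500²·sin(360°/16) = 276.30 mm²); the 13.5×24 cube at (-1, 0) contributes its full rectangle (area 324.00 mm²); Taking the union: the regions partially overlap — summed areas 600.30 mm² minus the doubly-counted overlap 78.47 mm² gives 521.82 mm² — area = 521.82 mm². Checking containment: at z = 8.32 the cross-section extends beyond the z = 2.56 cross-section by about 245.53 mm².

part overhangs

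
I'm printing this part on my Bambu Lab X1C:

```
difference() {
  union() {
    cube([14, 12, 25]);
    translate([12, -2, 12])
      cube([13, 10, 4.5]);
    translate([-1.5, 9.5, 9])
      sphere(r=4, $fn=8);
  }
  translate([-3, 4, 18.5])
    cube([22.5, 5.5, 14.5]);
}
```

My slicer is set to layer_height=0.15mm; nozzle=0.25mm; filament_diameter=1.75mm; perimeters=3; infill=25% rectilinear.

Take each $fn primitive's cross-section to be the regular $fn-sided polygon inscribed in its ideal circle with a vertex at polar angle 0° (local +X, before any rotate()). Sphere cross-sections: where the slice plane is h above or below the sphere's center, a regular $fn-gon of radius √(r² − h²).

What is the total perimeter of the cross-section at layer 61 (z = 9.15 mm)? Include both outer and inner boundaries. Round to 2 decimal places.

61.94 mm

At z = 9.15 mm: the cube is present — its section is the full 14×12 rectangle (perimeter 52.00 mm); the cube at (12, -2) is not intersected at this z (z outside [12, 16.5]); the sphere at (-1.5, 9.5): section is a regular 8-gon, circumradius = √(r²−h²) = √(4²−0.15²) = 3.997 (perimeter = 2·8·3.997·sin(180°/8) = 24.47 mm); Combining (union): the regions partially overlap (shared area 10.72 mm²), so the edge portions inside another operand are dropped and the merged outline is re-measured after clipping — boundary = 61.94 mm; the cube at (-3, 4) does not reach this height (z outside [18.5, 33]); Subtracting the remaining from the first: none of the subtracted shapes is present at this height, so the result so far is unchanged — boundary = 61.94 mm. Overall, the cross-section is a single solid region. Total boundary length (outer) = 61.94 mm.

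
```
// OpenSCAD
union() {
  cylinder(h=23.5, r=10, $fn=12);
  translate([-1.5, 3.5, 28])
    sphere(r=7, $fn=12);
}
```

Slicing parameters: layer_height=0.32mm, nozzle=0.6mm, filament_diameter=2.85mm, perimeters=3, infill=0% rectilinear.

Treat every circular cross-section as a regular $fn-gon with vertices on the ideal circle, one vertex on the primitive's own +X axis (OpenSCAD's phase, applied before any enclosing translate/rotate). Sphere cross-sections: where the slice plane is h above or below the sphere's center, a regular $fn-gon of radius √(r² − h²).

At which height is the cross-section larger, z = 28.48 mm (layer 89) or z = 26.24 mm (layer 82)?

layer 89 (z = 28.48 mm)

Layer 89 (z = 28.48): the cylinder is absent (z outside [0, 23.5]); the sphere at (-1.5, 3.5): section is a regular 12-gon, circumradius = √(r²−h²) = √(7²−0.48²) = 6.984 (area = (12/2)·6.984²·sin(360°/12) = 146.31 mm²); Taking the union: only the r=7 sphere at (-1.5, 3.5) is present, so the union is just that shape — area = 146.31 mm². So its area = 146.31 mm². Layer 82 (z = 26.24): the cylinder is absent (z outside [0, 23.5]); the r=7 sphere at (-1.5, 3.5) contributes a regular 12-gon of circumradius √(7²−1.76²) = 6.775 (area = (12/2)·6.775²·sin(360°/12) = 137.71 mm²); Merging all regions: only the r=7 sphere at (-1.5, 3.5) is present, so the union is just that shape — area = 137.71 mm². So its area = 137.71 mm². Layer 89 is larger (146.31 vs 137.71 mm²).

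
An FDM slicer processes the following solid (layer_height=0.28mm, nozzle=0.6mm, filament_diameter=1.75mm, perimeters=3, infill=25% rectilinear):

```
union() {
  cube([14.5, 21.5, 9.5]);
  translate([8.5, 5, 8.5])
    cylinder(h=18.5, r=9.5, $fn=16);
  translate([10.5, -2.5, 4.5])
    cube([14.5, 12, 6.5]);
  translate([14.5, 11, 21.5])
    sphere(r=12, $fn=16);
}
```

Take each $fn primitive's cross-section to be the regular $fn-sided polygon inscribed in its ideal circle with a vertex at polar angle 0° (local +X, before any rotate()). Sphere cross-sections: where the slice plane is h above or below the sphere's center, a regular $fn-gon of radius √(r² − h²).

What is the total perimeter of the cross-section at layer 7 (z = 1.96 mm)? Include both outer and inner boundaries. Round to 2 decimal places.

At z = 1.96 mm: the cube (footprint 14.5×21.5) is included at this height (perimeter 72.00 mm); the cylinder at (8.5, 5) does not reach this height (z outside [8.5, 27]); the cube at (10.5, -2.5) does not reach this height (z outside [4.5, 11]); the sphere at (14.5, 11) is not intersected at this z (|z−center|=19.540 > r=12); Taking the union: only the 14.5×21.5 cube is present, so the union is just that shape — boundary = 72.00 mm. Overall, the cross-section is a single solid region. Total boundary length (outer) = 72.00 mm.

72.00 mm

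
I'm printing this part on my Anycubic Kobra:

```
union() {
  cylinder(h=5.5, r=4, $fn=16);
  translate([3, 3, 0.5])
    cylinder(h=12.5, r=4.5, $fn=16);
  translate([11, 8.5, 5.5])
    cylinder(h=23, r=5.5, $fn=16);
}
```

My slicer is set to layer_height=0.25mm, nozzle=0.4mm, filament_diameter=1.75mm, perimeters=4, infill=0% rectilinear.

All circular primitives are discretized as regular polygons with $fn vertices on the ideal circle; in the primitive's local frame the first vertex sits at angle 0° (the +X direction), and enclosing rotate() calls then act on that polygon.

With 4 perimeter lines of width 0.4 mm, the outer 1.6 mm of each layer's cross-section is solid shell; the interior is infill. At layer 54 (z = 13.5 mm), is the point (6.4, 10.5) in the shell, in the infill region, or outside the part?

shell

At z = 13.5 mm: the cylinder does not reach this height (z outside [0, 5.5]); the cylinder at (3, 3) is absent (z outside [0.5, 13]); the r=5.5 cylinder at (11, 8.5) gives a regular 16-gon of circumradius 5.5 (constant along its height); Taking the union: only the r=5.5 cylinder at (11, 8.5) is present, so the union is just that shape — 1 connected region. Overall, the cross-section is a single solid region. The nearest boundary edge runs (7.11, 12.39)→(5.92, 10.60); distance from the point to it = 0.46 mm. The point is inside the cross-section, 0.46 mm from the nearest boundary — within the 1.6 mm shell band (4 × 0.4).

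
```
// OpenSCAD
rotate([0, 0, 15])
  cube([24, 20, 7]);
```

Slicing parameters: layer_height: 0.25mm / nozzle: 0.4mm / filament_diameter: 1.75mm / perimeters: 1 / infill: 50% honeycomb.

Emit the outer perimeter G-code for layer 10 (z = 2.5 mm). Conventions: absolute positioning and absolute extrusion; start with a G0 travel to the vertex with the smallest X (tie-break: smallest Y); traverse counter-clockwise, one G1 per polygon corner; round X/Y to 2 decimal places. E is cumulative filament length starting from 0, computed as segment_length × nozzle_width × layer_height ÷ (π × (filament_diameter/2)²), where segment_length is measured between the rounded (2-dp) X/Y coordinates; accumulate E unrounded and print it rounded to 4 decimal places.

At z = 2.5 mm: the cube is present — its section is the full 24×20 rectangle; (rotated 15° about Z; rotation is an isometry so areas/perimeters/island counts are preserved). The outline is a single polygon with 4 vertices. Extrusion per mm of travel: 0.4 × 0.25 / (π × 0.875²) = 0.041575. Accumulating E over each segment gives final E = 3.6589.

G0 X-5.18 Y19.32 Z2.50
G1 X0.00 Y0.00 E0.8316
G1 X23.18 Y6.21 E1.8293
G1 X18.01 Y25.53 E2.6608
G1 X-5.18 Y19.32 E3.6589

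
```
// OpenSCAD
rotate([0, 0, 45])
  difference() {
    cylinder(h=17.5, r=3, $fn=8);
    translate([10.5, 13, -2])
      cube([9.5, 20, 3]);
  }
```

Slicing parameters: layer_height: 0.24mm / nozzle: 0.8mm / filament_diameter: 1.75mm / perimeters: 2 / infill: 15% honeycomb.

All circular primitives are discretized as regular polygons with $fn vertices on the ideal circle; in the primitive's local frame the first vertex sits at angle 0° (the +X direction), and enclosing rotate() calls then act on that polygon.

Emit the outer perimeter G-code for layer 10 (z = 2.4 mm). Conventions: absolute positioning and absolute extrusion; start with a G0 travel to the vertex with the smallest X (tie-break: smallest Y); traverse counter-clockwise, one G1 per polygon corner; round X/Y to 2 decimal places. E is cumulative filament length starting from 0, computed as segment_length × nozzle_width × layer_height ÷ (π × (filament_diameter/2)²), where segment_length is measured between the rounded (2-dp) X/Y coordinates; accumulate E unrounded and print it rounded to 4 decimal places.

At z = 2.4 mm: the r=3 cylinder gives a regular 8-gon of circumradius 3 (constant along its height); the cube at (10.5, 13) does not reach this height (z outside [-2, 1]); Subtracting the remaining from the first: none of the subtracted shapes is present at this height, so the r=3 cylinder is unchanged — 1 connected region; (rotated 45° about Z; rotation is an isometry so areas/perimeters/island counts are preserved). The outline is a single polygon with 8 vertices. Extrusion per mm of travel: 0.8 × 0.24 / (π × 0.875²) = 0.079824. Accumulating E over each segment gives final E = 1.4658.

G0 X-3.00 Y0.00 Z2.40
G1 X-2.12 Y-2.12 E0.1832
G1 X0.00 Y-3.00 E0.3665
G1 X2.12 Y-2.12 E0.5497
G1 X3.00 Y0.00 E0.7329
G1 X2.12 Y2.12 E0.9161
G1 X0.00 Y3.00 E1.0994
G1 X-2.12 Y2.12 E1.2826
G1 X-3.00 Y0.00 E1.4658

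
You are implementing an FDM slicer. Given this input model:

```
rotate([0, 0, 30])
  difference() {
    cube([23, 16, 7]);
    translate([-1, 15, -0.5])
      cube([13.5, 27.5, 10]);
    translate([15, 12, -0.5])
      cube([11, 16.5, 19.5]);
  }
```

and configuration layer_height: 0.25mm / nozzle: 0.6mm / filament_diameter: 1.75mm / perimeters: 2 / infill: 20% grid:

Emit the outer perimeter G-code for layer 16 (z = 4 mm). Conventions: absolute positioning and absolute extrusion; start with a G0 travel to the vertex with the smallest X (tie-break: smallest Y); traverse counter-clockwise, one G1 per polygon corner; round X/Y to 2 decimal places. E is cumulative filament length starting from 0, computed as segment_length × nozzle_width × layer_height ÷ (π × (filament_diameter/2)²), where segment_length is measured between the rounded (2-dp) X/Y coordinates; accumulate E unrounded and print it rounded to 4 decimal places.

G0 X-7.50 Y12.99 Z4.00
G1 X0.00 Y0.00 E0.9354
G1 X19.92 Y11.50 E2.3698
G1 X13.92 Y21.89 E3.1181
G1 X6.99 Y17.89 E3.6171
G1 X4.99 Y21.36 E3.8668
G1 X2.83 Y20.11 E4.0225
G1 X3.33 Y19.24 E4.0850
G1 X-7.50 Y12.99 E4.8648

At z = 4 mm: the cube is present — its section is the full 23×16 rectangle; the 13.5×27.5 cube at (-1, 15) contributes its full rectangle; the cube at (15, 12) is present — its section is the full 11×16.5 rectangle; After the difference (first − rest): starting from the 23×16 cube, the 13.5×27.5 cube at (-1, 15) partially overlaps it — only the 12.50 mm² overlap (of its 371.25 mm²) is removed, clipping the outline; the 11×16.5 cube at (15, 12) partially overlaps it — only the 32.00 mm² overlap (of its 181.50 mm²) is removed, clipping the outline — 1 connected region; (whole slice rotated 30° about Z — lengths, areas and connectivity unchanged). The outline is a single polygon with 8 vertices. Extrusion per mm of travel: 0.6 × 0.25 / (π × 0.875²) = 0.062363. Accumulating E over each segment gives final E = 4.8648.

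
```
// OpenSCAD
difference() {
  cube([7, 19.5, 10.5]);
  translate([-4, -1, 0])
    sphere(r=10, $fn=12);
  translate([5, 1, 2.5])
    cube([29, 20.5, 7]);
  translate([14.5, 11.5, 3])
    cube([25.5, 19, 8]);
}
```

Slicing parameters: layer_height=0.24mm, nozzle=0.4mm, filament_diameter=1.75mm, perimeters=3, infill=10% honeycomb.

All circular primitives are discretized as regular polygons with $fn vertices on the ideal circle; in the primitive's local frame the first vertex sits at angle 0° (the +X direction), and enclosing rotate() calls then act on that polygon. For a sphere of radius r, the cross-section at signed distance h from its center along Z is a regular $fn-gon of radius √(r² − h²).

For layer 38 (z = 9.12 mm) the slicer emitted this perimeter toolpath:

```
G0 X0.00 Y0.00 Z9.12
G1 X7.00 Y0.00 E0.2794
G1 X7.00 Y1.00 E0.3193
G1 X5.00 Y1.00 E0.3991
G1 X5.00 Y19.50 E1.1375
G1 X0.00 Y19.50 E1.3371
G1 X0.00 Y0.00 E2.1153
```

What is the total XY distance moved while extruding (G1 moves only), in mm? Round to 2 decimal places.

53.00 mm

Sum the Euclidean lengths of each G1 segment: total = 53.00 mm.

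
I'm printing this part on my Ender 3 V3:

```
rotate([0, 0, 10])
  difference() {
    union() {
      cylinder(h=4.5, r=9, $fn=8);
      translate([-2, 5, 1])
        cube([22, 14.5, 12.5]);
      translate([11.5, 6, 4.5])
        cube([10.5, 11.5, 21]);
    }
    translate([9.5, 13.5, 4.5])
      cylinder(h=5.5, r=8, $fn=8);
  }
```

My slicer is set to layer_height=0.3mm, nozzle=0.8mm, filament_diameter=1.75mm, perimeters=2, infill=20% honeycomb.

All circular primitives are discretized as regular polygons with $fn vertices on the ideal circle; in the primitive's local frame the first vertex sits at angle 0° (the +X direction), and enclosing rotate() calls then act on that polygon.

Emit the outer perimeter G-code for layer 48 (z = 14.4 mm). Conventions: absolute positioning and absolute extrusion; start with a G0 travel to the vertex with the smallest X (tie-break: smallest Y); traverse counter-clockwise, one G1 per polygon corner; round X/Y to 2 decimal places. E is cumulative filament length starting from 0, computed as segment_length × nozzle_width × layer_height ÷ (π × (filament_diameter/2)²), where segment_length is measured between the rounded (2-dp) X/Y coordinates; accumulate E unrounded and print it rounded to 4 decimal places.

At z = 14.4 mm: the cylinder is absent (z outside [0, 4.5]); the cube at (-2, 5) is not intersected at this z (z outside [1, 13.5]); the 10.5×11.5 cube at (11.5, 6) contributes its full rectangle; Merging all regions: only the 10.5×11.5 cube at (11.5, 6) is present, so the union is just that shape — 1 connected region; the cylinder at (9.5, 13.5) does not reach this height (z outside [4.5, 10]); Taking the first minus the rest: none of the subtracted shapes is present at this height, so the result so far is unchanged — 1 connected region; (whole slice rotated 10° about Z — lengths, areas and connectivity unchanged). The outline is a single polygon with 4 vertices. Extrusion per mm of travel: 0.8 × 0.3 / (π × 0.875²) = 0.099780. Accumulating E over each segment gives final E = 4.3888.

G0 X8.29 Y19.23 Z14.40
G1 X10.28 Y7.91 E1.1468
G1 X20.62 Y9.73 E2.1944
G1 X18.63 Y21.05 E3.3413
G1 X8.29 Y19.23 E4.3888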